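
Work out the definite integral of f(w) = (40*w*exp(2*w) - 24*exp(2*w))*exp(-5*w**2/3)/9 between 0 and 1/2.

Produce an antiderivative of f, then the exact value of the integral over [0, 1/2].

Antiderivative: F(w) = -4*exp(2*w)*exp(-5*w**2/3)/3; value = 4/3 - 4*exp(7/12)/3

f matches the chain-rule pattern g'(h)*h' with inner function h(w) = -5*w**2/3 + 2*w; substituting u = h(w) collapses the integral.
F(w) = -4*exp(2*w)*exp(-5*w**2/3)/3 is an antiderivative of f.
Check: d/dw[-4*exp(2*w)*exp(-5*w**2/3)/3] = (40*w*exp(2*w) - 24*exp(2*w))*exp(-5*w**2/3)/9 = f(w).
F(1/2) = -4*exp(7/12)/3; F(0) = -4/3.
Integral = F(1/2) - F(0) = 4/3 - 4*exp(7/12)/3.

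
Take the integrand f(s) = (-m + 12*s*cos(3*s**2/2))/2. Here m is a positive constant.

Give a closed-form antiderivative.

An antiderivative is F(s) = -(m*s - 4*sin(3*s**2/2))/2.

A first test for any F(s): its s-derivative must equal f(s) identically.
Check: d/ds[-(m*s - 4*sin(3*s**2/2))/2] = -m/2 + 6*s*cos(3*s**2/2), which equals f(s).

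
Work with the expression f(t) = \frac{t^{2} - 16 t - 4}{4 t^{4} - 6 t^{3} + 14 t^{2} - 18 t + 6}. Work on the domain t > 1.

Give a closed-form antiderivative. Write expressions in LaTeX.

An antiderivative is F(t) = - \frac{19 \log{\left(t - 1 \right)}}{8} + \frac{47 \log{\left(t - \frac{1}{2} \right)}}{26} + \frac{59 \log{\left(t^{2} + 3 \right)}}{208} + \frac{179 \sqrt{3} \operatorname{atan}{\left(\frac{\sqrt{3} t}{3} \right)}}{312}.

The denominator factors as 2 \left(t - 1\right) \left(2 t - 1\right) \left(t^{2} + 3\right); partial fractions split f into directly integrable pieces: \frac{59 t + 179}{104 \left(t^{2} + 3\right)} + \frac{47}{13 \left(2 t - 1\right)} - \frac{19}{8 \left(t - 1\right)}.
Check: d/dt[- \frac{19 \log{\left(t - 1 \right)}}{8} + \frac{47 \log{\left(t - \frac{1}{2} \right)}}{26} + \frac{59 \log{\left(t^{2} + 3 \right)}}{208} + \frac{179 \sqrt{3} \operatorname{atan}{\left(\frac{\sqrt{3} t}{3} \right)}}{312}] = \frac{t^{2} - 16 t - 4}{4 t^{4} - 6 t^{3} + 14 t^{2} - 18 t + 6} = f(t).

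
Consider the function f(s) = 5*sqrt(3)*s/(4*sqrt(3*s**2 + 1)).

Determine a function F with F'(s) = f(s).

The substitution u = s**2 + 1/3 works: f is exactly (dF/du)*(du/ds) for that inner function.
Check: d/ds[5*sqrt(3)*sqrt(3*s**2 + 1)/12] = 5*sqrt(3)*s/(4*sqrt(3*s**2 + 1)) = f(s).

An antiderivative is F(s) = 5*sqrt(3)*sqrt(3*s**2 + 1)/12.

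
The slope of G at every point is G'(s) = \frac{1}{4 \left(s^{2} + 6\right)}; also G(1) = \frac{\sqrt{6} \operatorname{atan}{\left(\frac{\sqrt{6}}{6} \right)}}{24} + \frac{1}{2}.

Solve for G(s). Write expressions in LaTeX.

The proposed G(s) is checked by its d/ds: the result must match the given G'(s).
A general antiderivative is \frac{\sqrt{6} \operatorname{atan}{\left(\frac{\sqrt{6} s}{6} \right)}}{24} + C.
The condition gives C = \frac{\sqrt{6} \operatorname{atan}{\left(\frac{\sqrt{6}}{6} \right)}}{24} + \frac{1}{2} - (\frac{\sqrt{6} \operatorname{atan}{\left(\frac{\sqrt{6}}{6} \right)}}{24}) = \frac{1}{2}.
So G(s) = \frac{\sqrt{6} \operatorname{atan}{\left(\frac{\sqrt{6} s}{6} \right)}}{24} + \frac{1}{2}.
Check: d/ds[\frac{\sqrt{6} \operatorname{atan}{\left(\frac{\sqrt{6} s}{6} \right)}}{24} + \frac{1}{2}] = \frac{1}{4 s^{2} + 24}, which equals G'(s).

G(s) = \frac{\sqrt{6} \operatorname{atan}{\left(\frac{\sqrt{6} s}{6} \right)}}{24} + \frac{1}{2}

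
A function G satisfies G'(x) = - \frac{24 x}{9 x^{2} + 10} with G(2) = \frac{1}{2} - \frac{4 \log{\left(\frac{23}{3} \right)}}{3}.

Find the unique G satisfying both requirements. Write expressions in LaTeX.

G(x) = \frac{1}{2} - \frac{4 \log{\left(\frac{3 x^{2}}{2} + \frac{5}{3} \right)}}{3}

The substitution u = \frac{3 x^{2}}{2} + \frac{5}{3} works: G'(x) is exactly (dG/du)*(du/dx) for that inner function.
A general antiderivative is - \frac{4 \log{\left(\frac{3 x^{2}}{2} + \frac{5}{3} \right)}}{3} + C.
The condition gives C = \frac{1}{2} - \frac{4 \log{\left(\frac{23}{3} \right)}}{3} - (- \frac{4 \log{\left(\frac{23}{3} \right)}}{3}) = \frac{1}{2}.
So G(x) = \frac{1}{2} - \frac{4 \log{\left(\frac{3 x^{2}}{2} + \frac{5}{3} \right)}}{3}.
Check: d/dx[\frac{1}{2} - \frac{4 \log{\left(\frac{3 x^{2}}{2} + \frac{5}{3} \right)}}{3}] = - \frac{24 x}{9 x^{2} + 10} = G'(x).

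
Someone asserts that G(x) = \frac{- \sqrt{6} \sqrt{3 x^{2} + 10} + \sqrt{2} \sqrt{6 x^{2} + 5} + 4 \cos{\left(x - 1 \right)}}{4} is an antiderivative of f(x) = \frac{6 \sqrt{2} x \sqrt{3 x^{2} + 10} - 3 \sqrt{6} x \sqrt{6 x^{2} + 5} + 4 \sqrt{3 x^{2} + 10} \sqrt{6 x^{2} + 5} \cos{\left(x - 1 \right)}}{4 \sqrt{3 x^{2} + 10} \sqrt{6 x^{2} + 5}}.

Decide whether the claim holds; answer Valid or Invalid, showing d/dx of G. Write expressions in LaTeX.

Invalid: d/dx[G] - f = - \sin{\left(x - 1 \right)} - \cos{\left(x - 1 \right)}, which is not 0.

d/dx[G] = \frac{6 \sqrt{2} x \sqrt{3 x^{2} + 10} - 3 \sqrt{6} x \sqrt{6 x^{2} + 5} - 4 \sqrt{3 x^{2} + 10} \sqrt{6 x^{2} + 5} \sin{\left(x - 1 \right)}}{4 \sqrt{3 x^{2} + 10} \sqrt{6 x^{2} + 5}}
d/dx[G] - f(x) = - \sin{\left(x - 1 \right)} - \cos{\left(x - 1 \right)} != 0.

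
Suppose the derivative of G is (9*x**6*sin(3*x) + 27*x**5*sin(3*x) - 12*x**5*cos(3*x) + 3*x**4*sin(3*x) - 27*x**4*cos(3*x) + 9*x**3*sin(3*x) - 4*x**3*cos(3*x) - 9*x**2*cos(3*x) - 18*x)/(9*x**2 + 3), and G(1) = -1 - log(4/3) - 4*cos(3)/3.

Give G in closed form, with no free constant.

A candidate passes only if d/dx[G] lands on the given G'(x) exactly.
A general antiderivative is (-x**4/3 - x**3)*cos(3*x) - log(x**2 + 1/3) + C.
The condition gives C = -1 - log(4/3) - 4*cos(3)/3 - (-log(4/3) - 4*cos(3)/3) = -1.
So G(x) = (x**3*(-x - 3)*cos(3*x) - 3*log(x**2 + 1/3) - 3)/3.
Check: d/dx[(x**3*(-x - 3)*cos(3*x) - 3*log(x**2 + 1/3) - 3)/3] = (9*x**6*sin(3*x) + 27*x**5*sin(3*x) - 12*x**5*cos(3*x) + 3*x**4*sin(3*x) - 27*x**4*cos(3*x) + 9*x**3*sin(3*x) - 4*x**3*cos(3*x) - 9*x**2*cos(3*x) - 18*x)/(9*x**2 + 3) = G'(x).

G(x) = (x**3*(-x - 3)*cos(3*x) - 3*log(x**2 + 1/3) - 3)/3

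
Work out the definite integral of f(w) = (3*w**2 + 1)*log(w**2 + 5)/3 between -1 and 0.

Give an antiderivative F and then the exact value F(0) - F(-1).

Antiderivative: F(w) = w**3*log(w**2 + 5)/3 - 2*w**3/9 + w*log(w**2 + 5)/3 + 8*w/3 - 8*sqrt(5)*atan(sqrt(5)*w/5)/3; value = -8*sqrt(5)*atan(sqrt(5)/5)/3 + 2*log(6)/3 + 22/9

An antiderivative F(w) passes only if d/dw[F] lands on f(w) exactly.
F(w) = w**3*log(w**2 + 5)/3 - 2*w**3/9 + w*log(w**2 + 5)/3 + 8*w/3 - 8*sqrt(5)*atan(sqrt(5)*w/5)/3 is an antiderivative of f.
Check: d/dw[w**3*log(w**2 + 5)/3 - 2*w**3/9 + w*log(w**2 + 5)/3 + 8*w/3 - 8*sqrt(5)*atan(sqrt(5)*w/5)/3] = w**2*log(w**2 + 5) + log(w**2 + 5)/3, which equals f(w).
F(0) = 0; F(-1) = -22/9 - 2*log(6)/3 + 8*sqrt(5)*atan(sqrt(5)/5)/3.
Integral = F(0) - F(-1) = -8*sqrt(5)*atan(sqrt(5)/5)/3 + 2*log(6)/3 + 22/9.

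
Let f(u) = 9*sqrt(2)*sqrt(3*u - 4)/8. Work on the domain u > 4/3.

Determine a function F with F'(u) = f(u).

An antiderivative is F(u) = sqrt(2)*(3*u*sqrt(3*u - 4) - 4*sqrt(3*u - 4))/4.

Differentiate the proposed F(u) back; it has to land on f(u) exactly.
Check: d/du[sqrt(2)*(3*u*sqrt(3*u - 4) - 4*sqrt(3*u - 4))/4] = (27*sqrt(2)*u - 36*sqrt(2))/(8*sqrt(3*u - 4)), which equals f(u).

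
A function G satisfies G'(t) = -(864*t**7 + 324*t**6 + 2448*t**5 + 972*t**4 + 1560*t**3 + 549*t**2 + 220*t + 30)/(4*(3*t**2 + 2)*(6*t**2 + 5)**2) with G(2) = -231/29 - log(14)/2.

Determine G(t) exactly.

Since d/dt undoes antidifferentiation here, G(t) must give back the stated G'(t).
A general antiderivative is -t**2 - 3*t/4 + (t - 5/3)/(2*t**2 + 5/3) - log(3*t**2 + 2)/2 - 3/2 + C.
The condition gives C = -231/29 - log(14)/2 - (-202/29 - log(14)/2) = -1.
So G(t) = -t**2 - 3*t/4 + (t - 5/3)/(2*t**2 + 5/3) - log(3*t**2 + 2)/2 - 5/2.
Check: d/dt[-t**2 - 3*t/4 + (t - 5/3)/(2*t**2 + 5/3) - log(3*t**2 + 2)/2 - 5/2] = (-864*t**7 - 324*t**6 - 2448*t**5 - 972*t**4 - 1560*t**3 - 549*t**2 - 220*t - 30)/(432*t**6 + 1008*t**4 + 780*t**2 + 200), which equals G'(t).

G(t) = -t**2 - 3*t/4 + (t - 5/3)/(2*t**2 + 5/3) - log(3*t**2 + 2)/2 - 5/2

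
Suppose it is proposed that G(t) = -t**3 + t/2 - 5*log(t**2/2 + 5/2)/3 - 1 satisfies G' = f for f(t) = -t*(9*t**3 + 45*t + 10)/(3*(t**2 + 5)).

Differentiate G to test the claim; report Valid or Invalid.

Invalid: d/dt[G] - f = 1/2, which is not 0.

d/dt[G] = (-18*t**4 - 87*t**2 - 20*t + 15)/(6*t**2 + 30)
d/dt[G] - f(t) = 1/2 != 0.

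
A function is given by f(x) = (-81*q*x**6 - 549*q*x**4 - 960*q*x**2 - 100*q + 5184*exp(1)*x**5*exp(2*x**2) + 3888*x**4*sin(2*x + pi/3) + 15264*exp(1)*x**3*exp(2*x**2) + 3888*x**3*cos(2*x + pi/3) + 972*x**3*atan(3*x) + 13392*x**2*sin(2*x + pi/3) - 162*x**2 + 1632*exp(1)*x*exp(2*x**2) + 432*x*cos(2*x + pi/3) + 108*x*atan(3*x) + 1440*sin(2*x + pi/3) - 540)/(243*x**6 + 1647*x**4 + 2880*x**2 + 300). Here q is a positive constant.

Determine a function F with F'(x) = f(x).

An antiderivative F(x) passes only if d/dx[F] lands on f(x) exactly.
Check: d/dx[(-3*q*x**3 - 10*q*x + 48*exp(1)*exp(2*x**2) - 72*cos(2*x + pi/3) - 18*atan(3*x))/(9*x**2 + 30)] = (-81*q*x**6 - 549*q*x**4 - 960*q*x**2 - 100*q + 5184*exp(1)*x**5*exp(2*x**2) + 3888*x**4*sin(2*x + pi/3) + 15264*exp(1)*x**3*exp(2*x**2) + 3888*x**3*cos(2*x + pi/3) + 972*x**3*atan(3*x) + 13392*x**2*sin(2*x + pi/3) - 162*x**2 + 1632*exp(1)*x*exp(2*x**2) + 432*x*cos(2*x + pi/3) + 108*x*atan(3*x) + 1440*sin(2*x + pi/3) - 540)/(243*x**6 + 1647*x**4 + 2880*x**2 + 300) = f(x).

An antiderivative is F(x) = (-3*q*x**3 - 10*q*x + 48*exp(1)*exp(2*x**2) - 72*cos(2*x + pi/3) - 18*atan(3*x))/(9*x**2 + 30).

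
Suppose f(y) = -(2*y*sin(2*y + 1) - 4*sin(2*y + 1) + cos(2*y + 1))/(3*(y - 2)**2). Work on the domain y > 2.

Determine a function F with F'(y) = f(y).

An antiderivative is F(y) = cos(2*y + 1)/(3*(y - 2)).

f has the shape u'v + uv' for u = 1/(3*y - 6) and v = cos(2*y + 1) — it is the derivative of the product u*v.
Check: d/dy[cos(2*y + 1)/(3*(y - 2))] = (-2*y*sin(2*y + 1) + 4*sin(2*y + 1) - cos(2*y + 1))/(3*y**2 - 12*y + 12), which equals f(y).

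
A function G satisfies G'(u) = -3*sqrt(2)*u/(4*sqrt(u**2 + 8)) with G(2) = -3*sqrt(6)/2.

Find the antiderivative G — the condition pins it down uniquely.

G'(u) matches the chain-rule pattern g'(h)*h' with inner function h(u) = u**2/2 + 4; substituting w = h(u) collapses the integral.
A general antiderivative is -3*sqrt(u**2/2 + 4)/2 + C.
The condition gives C = -3*sqrt(6)/2 - (-3*sqrt(6)/2) = 0.
So G(u) = -3*sqrt(2)*sqrt(u**2 + 8)/4.
Check: d/du[-3*sqrt(2)*sqrt(u**2 + 8)/4] = -3*sqrt(2)*u/(4*sqrt(u**2 + 8)) = G'(u).

G(u) = -3*sqrt(2)*sqrt(u**2 + 8)/4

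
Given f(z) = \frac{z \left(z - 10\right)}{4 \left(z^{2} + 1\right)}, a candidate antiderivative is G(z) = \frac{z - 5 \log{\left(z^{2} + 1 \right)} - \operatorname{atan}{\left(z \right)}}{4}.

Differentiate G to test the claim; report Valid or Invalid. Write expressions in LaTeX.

Valid - differentiating G returns exactly f.

d/dz[G] = \frac{z^{2} - 10 z}{4 z^{2} + 4}
This equals f(z) exactly, so the claim holds.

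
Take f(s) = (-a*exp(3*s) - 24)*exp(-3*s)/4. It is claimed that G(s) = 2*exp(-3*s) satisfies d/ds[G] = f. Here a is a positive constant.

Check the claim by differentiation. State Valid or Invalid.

d/ds[G] = -6*exp(-3*s)
d/ds[G] - f(s) = a/4 != 0.

Invalid: d/ds[G] - f = a/4, which is not 0.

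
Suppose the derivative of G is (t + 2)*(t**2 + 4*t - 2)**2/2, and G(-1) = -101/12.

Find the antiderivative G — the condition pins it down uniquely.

The substitution u = t**2/2 + 2*t - 1 works: G'(t) is exactly (dG/du)*(du/dt) for that inner function.
A general antiderivative is 2*(t**2/2 + 2*t - 1)**3/3 + C.
The condition gives C = -101/12 - (-125/12) = 2.
So G(t) = t**6/12 + t**5 + 7*t**4/2 + 4*t**3/3 - 7*t**2 + 4*t + 4/3.
Check: d/dt[t**6/12 + t**5 + 7*t**4/2 + 4*t**3/3 - 7*t**2 + 4*t + 4/3] = t**5/2 + 5*t**4 + 14*t**3 + 4*t**2 - 14*t + 4, which equals G'(t).

G(t) = t**6/12 + t**5 + 7*t**4/2 + 4*t**3/3 - 7*t**2 + 4*t + 4/3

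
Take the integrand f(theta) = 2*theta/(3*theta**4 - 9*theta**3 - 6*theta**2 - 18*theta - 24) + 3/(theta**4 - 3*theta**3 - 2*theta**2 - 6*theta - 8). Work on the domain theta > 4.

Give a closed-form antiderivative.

Factor the denominator (3*(theta - 4)*(theta + 1)*(theta**2 + 2)) and decompose: f = (5*theta - 22)/(54*(theta**2 + 2)) - 7/(45*(theta + 1)) + 17/(270*(theta - 4)); each piece integrates to a log, atan, or power term.
Check: d/dtheta[17*log(theta - 4)/270 - 7*log(theta + 1)/45 + 5*log(theta**2 + 2)/108 - 11*sqrt(2)*atan(sqrt(2)*theta/2)/54] = (2*theta + 9)/(3*theta**4 - 9*theta**3 - 6*theta**2 - 18*theta - 24), which equals f(theta).

An antiderivative is F(theta) = 17*log(theta - 4)/270 - 7*log(theta + 1)/45 + 5*log(theta**2 + 2)/108 - 11*sqrt(2)*atan(sqrt(2)*theta/2)/54.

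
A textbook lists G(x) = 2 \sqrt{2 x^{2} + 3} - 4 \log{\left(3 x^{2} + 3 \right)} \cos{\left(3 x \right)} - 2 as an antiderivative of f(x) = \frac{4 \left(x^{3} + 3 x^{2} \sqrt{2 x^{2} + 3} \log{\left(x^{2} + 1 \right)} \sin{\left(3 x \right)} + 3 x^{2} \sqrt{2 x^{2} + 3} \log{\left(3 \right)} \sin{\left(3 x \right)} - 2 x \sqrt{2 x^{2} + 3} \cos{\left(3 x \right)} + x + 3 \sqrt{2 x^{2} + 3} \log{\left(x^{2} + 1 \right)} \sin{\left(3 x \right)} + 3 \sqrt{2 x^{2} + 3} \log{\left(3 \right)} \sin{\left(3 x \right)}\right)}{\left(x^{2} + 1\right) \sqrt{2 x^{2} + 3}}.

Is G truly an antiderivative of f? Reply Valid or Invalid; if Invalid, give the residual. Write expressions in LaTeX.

Valid - differentiating G returns exactly f.

d/dx[G] = \frac{4 x^{3} + 12 x^{2} \sqrt{2 x^{2} + 3} \log{\left(x^{2} + 1 \right)} \sin{\left(3 x \right)} + 12 x^{2} \sqrt{2 x^{2} + 3} \log{\left(3 \right)} \sin{\left(3 x \right)} - 8 x \sqrt{2 x^{2} + 3} \cos{\left(3 x \right)} + 4 x + 12 \sqrt{2 x^{2} + 3} \log{\left(x^{2} + 1 \right)} \sin{\left(3 x \right)} + 12 \sqrt{2 x^{2} + 3} \log{\left(3 \right)} \sin{\left(3 x \right)}}{x^{2} \sqrt{2 x^{2} + 3} + \sqrt{2 x^{2} + 3}}
This equals f(x) exactly, so the claim holds.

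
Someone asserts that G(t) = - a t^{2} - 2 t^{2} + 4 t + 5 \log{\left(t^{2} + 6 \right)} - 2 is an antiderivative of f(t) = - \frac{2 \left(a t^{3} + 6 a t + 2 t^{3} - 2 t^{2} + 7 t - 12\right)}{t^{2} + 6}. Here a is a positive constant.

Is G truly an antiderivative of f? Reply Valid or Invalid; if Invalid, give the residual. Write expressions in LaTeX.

Valid. The derivative of G reproduces f.

d/dt[G] = \frac{- 2 a t^{3} - 12 a t - 4 t^{3} + 4 t^{2} - 14 t + 24}{t^{2} + 6}
This equals f(t) exactly, so the claim holds.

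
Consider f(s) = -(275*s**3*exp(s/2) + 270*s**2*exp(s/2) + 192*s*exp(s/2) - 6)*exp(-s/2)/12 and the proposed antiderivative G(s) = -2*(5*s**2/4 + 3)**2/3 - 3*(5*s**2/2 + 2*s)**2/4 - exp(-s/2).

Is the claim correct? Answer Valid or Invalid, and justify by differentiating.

Valid - the claim checks out under differentiation.

d/ds[G] = (-275*s**3*exp(s/2) - 270*s**2*exp(s/2) - 192*s*exp(s/2) + 6)*exp(-s/2)/12
This equals f(s) exactly, so the claim holds.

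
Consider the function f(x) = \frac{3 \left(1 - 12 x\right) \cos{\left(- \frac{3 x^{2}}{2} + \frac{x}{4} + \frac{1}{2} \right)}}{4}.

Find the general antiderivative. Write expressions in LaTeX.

F(x) = 3 \sin{\left(- \frac{3 x^{2}}{2} + \frac{x}{4} + \frac{1}{2} \right)} + C

The substitution u = - \frac{3 x^{2}}{2} + \frac{x}{4} + \frac{1}{2} works: f is exactly (dF/du)*(du/dx) for that inner function.
Check: d/dx[3 \sin{\left(- \frac{3 x^{2}}{2} + \frac{x}{4} + \frac{1}{2} \right)}] = - 9 x \cos{\left(- \frac{3 x^{2}}{2} + \frac{x}{4} + \frac{1}{2} \right)} + \frac{3 \cos{\left(- \frac{3 x^{2}}{2} + \frac{x}{4} + \frac{1}{2} \right)}}{4}, which equals f(x).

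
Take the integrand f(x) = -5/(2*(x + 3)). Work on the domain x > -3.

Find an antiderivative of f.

An antiderivative is F(x) = -5*log(x + 3)/2.

Any candidate F(x) must reproduce f(x) exactly when differentiated.
Check: d/dx[-5*log(x + 3)/2] = -5/(2*x + 6), which equals f(x).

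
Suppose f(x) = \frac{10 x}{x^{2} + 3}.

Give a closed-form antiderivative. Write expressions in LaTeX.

f matches the chain-rule pattern g'(h)*h' with inner function h(x) = x^{2} + 3; substituting u = h(x) collapses the integral.
Check: d/dx[5 \log{\left(x^{2} + 3 \right)}] = \frac{10 x}{x^{2} + 3} = f(x).

An antiderivative is F(x) = 5 \log{\left(x^{2} + 3 \right)}.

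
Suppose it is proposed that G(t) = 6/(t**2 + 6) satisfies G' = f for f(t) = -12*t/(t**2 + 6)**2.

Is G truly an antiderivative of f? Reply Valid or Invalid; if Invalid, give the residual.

Valid. The derivative of G reproduces f.

d/dt[G] = -12*t/(t**4 + 12*t**2 + 36)
This equals f(t) exactly, so the claim holds.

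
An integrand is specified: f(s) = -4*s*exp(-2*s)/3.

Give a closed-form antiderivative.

Recognize the product-rule pattern: f = u'v + uv' with u = 2*s/3 + 1/3, v = exp(-2*s), so integration by parts undoes it.
Check: d/ds[2*s*exp(-2*s)/3 + exp(-2*s)/3] = -4*s*exp(-2*s)/3 = f(s).

An antiderivative is F(s) = 2*s*exp(-2*s)/3 + exp(-2*s)/3.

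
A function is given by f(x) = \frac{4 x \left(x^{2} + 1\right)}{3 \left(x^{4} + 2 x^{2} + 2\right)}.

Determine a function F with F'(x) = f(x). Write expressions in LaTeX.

An antiderivative is F(x) = \frac{\log{\left(x^{4} + 2 x^{2} + 2 \right)}}{3}.

The substitution u = x^{4} + 2 x^{2} + 2 works: f is exactly (dF/du)*(du/dx) for that inner function.
Check: d/dx[\frac{\log{\left(x^{4} + 2 x^{2} + 2 \right)}}{3}] = \frac{4 x^{3} + 4 x}{3 x^{4} + 6 x^{2} + 6}, which equals f(x).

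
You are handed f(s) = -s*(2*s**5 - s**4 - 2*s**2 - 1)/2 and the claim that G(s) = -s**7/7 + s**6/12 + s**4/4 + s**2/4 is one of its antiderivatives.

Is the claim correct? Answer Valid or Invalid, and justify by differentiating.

d/ds[G] = -s**6 + s**5/2 + s**3 + s/2
This equals f(s) exactly, so the claim holds.

Valid: G'(s) = f(s).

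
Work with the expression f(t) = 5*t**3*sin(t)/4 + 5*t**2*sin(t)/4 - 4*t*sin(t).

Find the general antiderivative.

F(t) = -5*t**3*cos(t)/4 + 15*t**2*sin(t)/4 - 5*t**2*cos(t)/4 + 5*t*sin(t)/2 + 23*t*cos(t)/2 - 23*sin(t)/2 + 5*cos(t)/2 + C

The integrand splits into summands that can be handled one at a time.
Check: d/dt[-5*t**3*cos(t)/4 + 15*t**2*sin(t)/4 - 5*t**2*cos(t)/4 + 5*t*sin(t)/2 + 23*t*cos(t)/2 - 23*sin(t)/2 + 5*cos(t)/2] = 5*t**3*sin(t)/4 + 5*t**2*sin(t)/4 - 4*t*sin(t) = f(t).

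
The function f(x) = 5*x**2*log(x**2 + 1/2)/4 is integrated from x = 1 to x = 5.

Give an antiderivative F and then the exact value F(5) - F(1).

Since d/dx undoes antidifferentiation here, F'(x) = f(x) is required of F(x).
F(x) = 5*(6*x**3*log(x**2 + 1/2) - 4*x**3 + 6*x - 3*sqrt(2)*atan(sqrt(2)*x))/72 is an antiderivative of f.
Check: d/dx[5*(6*x**3*log(x**2 + 1/2) - 4*x**3 + 6*x - 3*sqrt(2)*atan(sqrt(2)*x))/72] = 5*x**2*log(x**2 + 1/2)/4 = f(x).
F(5) = -1175/36 - 5*sqrt(2)*atan(5*sqrt(2))/24 + 625*log(51/2)/12; F(1) = -5*sqrt(2)*atan(sqrt(2))/24 + 5/36 + 5*log(3/2)/12.
Integral = F(5) - F(1) = -295/9 - 5*sqrt(2)*atan(5*sqrt(2))/24 - 5*log(3/2)/12 + 5*sqrt(2)*atan(sqrt(2))/24 + 625*log(51/2)/12.

Antiderivative: F(x) = 5*(6*x**3*log(x**2 + 1/2) - 4*x**3 + 6*x - 3*sqrt(2)*atan(sqrt(2)*x))/72; value = -295/9 - 5*sqrt(2)*atan(5*sqrt(2))/24 - 5*log(3/2)/12 + 5*sqrt(2)*atan(sqrt(2))/24 + 625*log(51/2)/12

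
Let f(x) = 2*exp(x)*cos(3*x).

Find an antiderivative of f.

An antiderivative F(x) passes only if d/dx[F] lands on f(x) exactly.
Check: d/dx[3*exp(x)*sin(3*x)/5 + exp(x)*cos(3*x)/5] = 2*exp(x)*cos(3*x) = f(x).

An antiderivative is F(x) = 3*exp(x)*sin(3*x)/5 + exp(x)*cos(3*x)/5.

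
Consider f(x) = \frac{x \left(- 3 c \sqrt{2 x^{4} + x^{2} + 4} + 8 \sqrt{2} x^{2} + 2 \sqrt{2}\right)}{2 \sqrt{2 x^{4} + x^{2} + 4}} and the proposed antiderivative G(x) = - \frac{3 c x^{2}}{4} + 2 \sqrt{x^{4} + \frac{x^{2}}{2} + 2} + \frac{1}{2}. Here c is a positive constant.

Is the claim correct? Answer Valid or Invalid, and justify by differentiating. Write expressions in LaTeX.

d/dx[G] = \frac{- 3 c x \sqrt{2 x^{4} + x^{2} + 4} + 8 \sqrt{2} x^{3} + 2 \sqrt{2} x}{2 \sqrt{2 x^{4} + x^{2} + 4}}
This equals f(x) exactly, so the claim holds.

Valid - the claim checks out under differentiation.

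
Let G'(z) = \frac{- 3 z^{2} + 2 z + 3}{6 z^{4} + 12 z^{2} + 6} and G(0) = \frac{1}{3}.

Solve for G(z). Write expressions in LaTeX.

G(z) = \frac{3 z^{2} + 3 z + 2}{6 \left(z^{2} + 1\right)}

Recognize the product-rule pattern: G'(z) = u'v + uv' with u = \frac{1}{2 z^{2} + 2}, v = z - \frac{1}{3}, so integration by parts undoes it.
A general antiderivative is \frac{z - \frac{1}{3}}{2 z^{2} + 2} + C.
The condition gives C = \frac{1}{3} - (- \frac{1}{6}) = \frac{1}{2}.
So G(z) = \frac{3 z^{2} + 3 z + 2}{6 \left(z^{2} + 1\right)}.
Check: d/dz[\frac{3 z^{2} + 3 z + 2}{6 \left(z^{2} + 1\right)}] = \frac{- 3 z^{2} + 2 z + 3}{6 z^{4} + 12 z^{2} + 6} = G'(z).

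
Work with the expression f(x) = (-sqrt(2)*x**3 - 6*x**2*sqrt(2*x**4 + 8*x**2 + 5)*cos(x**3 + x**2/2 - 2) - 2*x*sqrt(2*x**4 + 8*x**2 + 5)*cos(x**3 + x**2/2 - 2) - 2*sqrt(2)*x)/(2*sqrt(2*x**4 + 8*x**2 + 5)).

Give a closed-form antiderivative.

Any candidate F(x) must reproduce f(x) exactly when differentiated.
Check: d/dx[-(sqrt(2)*sqrt(2*x**4 + 8*x**2 + 5) + 8*sin(x**3 + x**2/2 - 2))/8] = (-sqrt(2)*x**3 - 6*x**2*sqrt(2*x**4 + 8*x**2 + 5)*cos(x**3 + x**2/2 - 2) - 2*x*sqrt(2*x**4 + 8*x**2 + 5)*cos(x**3 + x**2/2 - 2) - 2*sqrt(2)*x)/(2*sqrt(2*x**4 + 8*x**2 + 5)) = f(x).

An antiderivative is F(x) = -(sqrt(2)*sqrt(2*x**4 + 8*x**2 + 5) + 8*sin(x**3 + x**2/2 - 2))/8.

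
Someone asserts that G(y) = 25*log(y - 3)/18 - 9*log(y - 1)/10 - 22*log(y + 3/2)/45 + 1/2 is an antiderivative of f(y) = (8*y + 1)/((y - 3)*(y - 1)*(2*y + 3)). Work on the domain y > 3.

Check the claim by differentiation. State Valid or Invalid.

d/dy[G] = (8*y + 1)/(2*y**3 - 5*y**2 - 6*y + 9)
This equals f(y) exactly, so the claim holds.

Valid: G'(y) = f(y).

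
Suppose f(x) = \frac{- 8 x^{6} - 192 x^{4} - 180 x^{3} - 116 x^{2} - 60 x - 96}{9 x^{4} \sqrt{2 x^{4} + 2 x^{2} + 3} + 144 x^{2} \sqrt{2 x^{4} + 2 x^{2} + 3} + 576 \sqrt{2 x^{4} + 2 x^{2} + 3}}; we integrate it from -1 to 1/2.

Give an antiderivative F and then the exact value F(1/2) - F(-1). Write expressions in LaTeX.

Antiderivative: F(x) = - \frac{2 \left(2 x + 3\right) \sqrt{2 x^{4} + 2 x^{2} + 3}}{9 \left(x^{2} + 8\right)}; value = - \frac{8 \sqrt{58}}{297} + \frac{2 \sqrt{7}}{81}

Check any antiderivative F(x) by computing F'(x) and comparing it with f(x).
F(x) = - \frac{2 \left(2 x + 3\right) \sqrt{2 x^{4} + 2 x^{2} + 3}}{9 \left(x^{2} + 8\right)} is an antiderivative of f.
Check: d/dx[- \frac{2 \left(2 x + 3\right) \sqrt{2 x^{4} + 2 x^{2} + 3}}{9 \left(x^{2} + 8\right)}] = \frac{- 8 x^{6} - 192 x^{4} - 180 x^{3} - 116 x^{2} - 60 x - 96}{9 x^{4} \sqrt{2 x^{4} + 2 x^{2} + 3} + 144 x^{2} \sqrt{2 x^{4} + 2 x^{2} + 3} + 576 \sqrt{2 x^{4} + 2 x^{2} + 3}} = f(x).
F(1/2) = - \frac{8 \sqrt{58}}{297}; F(-1) = - \frac{2 \sqrt{7}}{81}.
Integral = F(1/2) - F(-1) = - \frac{8 \sqrt{58}}{297} + \frac{2 \sqrt{7}}{81}.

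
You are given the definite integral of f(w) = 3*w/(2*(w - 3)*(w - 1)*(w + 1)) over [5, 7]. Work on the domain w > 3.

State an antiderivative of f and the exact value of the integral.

The denominator factors as 2*(w - 3)*(w - 1)*(w + 1); partial fractions split f into directly integrable pieces: -3/(16*(w + 1)) - 3/(8*(w - 1)) + 9/(16*(w - 3)).
F(w) = 3*(3*log(w - 3) - 2*log(w - 1) - log(w + 1))/16 is an antiderivative of f.
Check: d/dw[3*(3*log(w - 3) - 2*log(w - 1) - log(w + 1))/16] = 3*w/(2*w**3 - 6*w**2 - 2*w + 6), which equals f(w).
F(7) = -3*log(6)/8 - 3*log(8)/16 + 9*log(4)/16; F(5) = -3*log(4)/8 - 3*log(6)/16 + 9*log(2)/16.
Integral = F(7) - F(5) = -9*log(2)/16 - 3*log(8)/16 - 3*log(6)/16 + 15*log(4)/16.

Antiderivative: F(w) = 3*(3*log(w - 3) - 2*log(w - 1) - log(w + 1))/16; value = -9*log(2)/16 - 3*log(8)/16 - 3*log(6)/16 + 15*log(4)/16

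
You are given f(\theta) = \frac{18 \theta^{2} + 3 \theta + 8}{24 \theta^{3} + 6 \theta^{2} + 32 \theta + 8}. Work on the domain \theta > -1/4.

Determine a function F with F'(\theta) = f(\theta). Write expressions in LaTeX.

An antiderivative is F(\theta) = \frac{\log{\left(2 \theta + \frac{1}{2} \right)} + \log{\left(\frac{\theta^{2}}{2} + \frac{2}{3} \right)}}{4}.

A first test for any F(\theta): its \theta-derivative must equal f(\theta) identically.
Check: d/d\theta[\frac{\log{\left(2 \theta + \frac{1}{2} \right)} + \log{\left(\frac{\theta^{2}}{2} + \frac{2}{3} \right)}}{4}] = \frac{18 \theta^{2} + 3 \theta + 8}{24 \theta^{3} + 6 \theta^{2} + 32 \theta + 8} = f(\theta).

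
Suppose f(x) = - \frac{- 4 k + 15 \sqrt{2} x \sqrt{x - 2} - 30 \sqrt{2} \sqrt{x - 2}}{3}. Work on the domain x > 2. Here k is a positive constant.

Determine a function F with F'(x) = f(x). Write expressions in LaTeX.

A first test for any F(x): its x-derivative must equal f(x) identically.
Check: d/dx[\frac{4 k x}{3} - 2 \sqrt{2} x^{2} \sqrt{x - 2} + 8 \sqrt{2} x \sqrt{x - 2} - 8 \sqrt{2} \sqrt{x - 2}] = \frac{4 k \sqrt{x - 2} - 15 \sqrt{2} x^{2} + 60 \sqrt{2} x - 60 \sqrt{2}}{3 \sqrt{x - 2}}, which equals f(x).

An antiderivative is F(x) = \frac{4 k x}{3} - 2 \sqrt{2} x^{2} \sqrt{x - 2} + 8 \sqrt{2} x \sqrt{x - 2} - 8 \sqrt{2} \sqrt{x - 2}.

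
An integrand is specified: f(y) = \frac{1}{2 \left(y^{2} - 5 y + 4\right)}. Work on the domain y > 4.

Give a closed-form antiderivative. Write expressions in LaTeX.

The denominator factors as 2 \left(y - 4\right) \left(y - 1\right); partial fractions split f into directly integrable pieces: - \frac{1}{6 \left(y - 1\right)} + \frac{1}{6 \left(y - 4\right)}.
Check: d/dy[\frac{\log{\left(y - 4 \right)} - \log{\left(y - 1 \right)}}{6}] = \frac{1}{2 y^{2} - 10 y + 8}, which equals f(y).

An antiderivative is F(y) = \frac{\log{\left(y - 4 \right)} - \log{\left(y - 1 \right)}}{6}.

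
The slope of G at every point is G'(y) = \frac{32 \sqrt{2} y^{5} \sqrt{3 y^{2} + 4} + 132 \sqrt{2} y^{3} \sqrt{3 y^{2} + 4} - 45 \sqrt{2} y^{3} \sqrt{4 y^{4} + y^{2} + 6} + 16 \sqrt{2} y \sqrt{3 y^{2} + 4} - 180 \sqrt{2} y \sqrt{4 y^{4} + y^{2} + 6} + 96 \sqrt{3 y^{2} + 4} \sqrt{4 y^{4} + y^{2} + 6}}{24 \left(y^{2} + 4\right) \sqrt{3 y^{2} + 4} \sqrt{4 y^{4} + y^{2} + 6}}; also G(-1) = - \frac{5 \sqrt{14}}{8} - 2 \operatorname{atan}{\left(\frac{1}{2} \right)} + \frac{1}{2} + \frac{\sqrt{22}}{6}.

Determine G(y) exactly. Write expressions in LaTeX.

A candidate passes only if d/dy[G] lands on the given G'(y) exactly.
A general antiderivative is - \frac{5 \sqrt{\frac{3 y^{2}}{2} + 2}}{4} + \frac{\sqrt{2 y^{4} + \frac{y^{2}}{2} + 3}}{3} + 2 \operatorname{atan}{\left(\frac{y}{2} \right)} + C.
The condition gives C = - \frac{5 \sqrt{14}}{8} - 2 \operatorname{atan}{\left(\frac{1}{2} \right)} + \frac{1}{2} + \frac{\sqrt{22}}{6} - (- \frac{5 \sqrt{14}}{8} - 2 \operatorname{atan}{\left(\frac{1}{2} \right)} + \frac{\sqrt{22}}{6}) = \frac{1}{2}.
So G(y) = - \frac{5 \sqrt{\frac{3 y^{2}}{2} + 2}}{4} + \frac{\sqrt{2 y^{4} + \frac{y^{2}}{2} + 3}}{3} + 2 \operatorname{atan}{\left(\frac{y}{2} \right)} + \frac{1}{2}.
Check: d/dy[- \frac{5 \sqrt{\frac{3 y^{2}}{2} + 2}}{4} + \frac{\sqrt{2 y^{4} + \frac{y^{2}}{2} + 3}}{3} + 2 \operatorname{atan}{\left(\frac{y}{2} \right)} + \frac{1}{2}] = \frac{32 \sqrt{2} y^{5} \sqrt{3 y^{2} + 4} + 132 \sqrt{2} y^{3} \sqrt{3 y^{2} + 4} - 45 \sqrt{2} y^{3} \sqrt{4 y^{4} + y^{2} + 6} + 16 \sqrt{2} y \sqrt{3 y^{2} + 4} - 180 \sqrt{2} y \sqrt{4 y^{4} + y^{2} + 6} + 96 \sqrt{3 y^{2} + 4} \sqrt{4 y^{4} + y^{2} + 6}}{24 y^{2} \sqrt{3 y^{2} + 4} \sqrt{4 y^{4} + y^{2} + 6} + 96 \sqrt{3 y^{2} + 4} \sqrt{4 y^{4} + y^{2} + 6}}, which equals G'(y).

G(y) = - \frac{5 \sqrt{\frac{3 y^{2}}{2} + 2}}{4} + \frac{\sqrt{2 y^{4} + \frac{y^{2}}{2} + 3}}{3} + 2 \operatorname{atan}{\left(\frac{y}{2} \right)} + \frac{1}{2}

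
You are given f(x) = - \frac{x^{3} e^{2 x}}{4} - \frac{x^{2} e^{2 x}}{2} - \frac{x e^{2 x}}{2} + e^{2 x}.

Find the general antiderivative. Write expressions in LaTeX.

F(x) = - \frac{x^{3} e^{2 x}}{8} - \frac{x^{2} e^{2 x}}{16} - \frac{3 x e^{2 x}}{16} + \frac{19 e^{2 x}}{32} + C

Recognize the product-rule pattern: f = u'v + uv' with u = - \frac{x^{3}}{8} - \frac{x^{2}}{16} - \frac{3 x}{16} + \frac{19}{32}, v = e^{2 x}, so integration by parts undoes it.
Check: d/dx[- \frac{x^{3} e^{2 x}}{8} - \frac{x^{2} e^{2 x}}{16} - \frac{3 x e^{2 x}}{16} + \frac{19 e^{2 x}}{32}] = - \frac{x^{3} e^{2 x}}{4} - \frac{x^{2} e^{2 x}}{2} - \frac{x e^{2 x}}{2} + e^{2 x} = f(x).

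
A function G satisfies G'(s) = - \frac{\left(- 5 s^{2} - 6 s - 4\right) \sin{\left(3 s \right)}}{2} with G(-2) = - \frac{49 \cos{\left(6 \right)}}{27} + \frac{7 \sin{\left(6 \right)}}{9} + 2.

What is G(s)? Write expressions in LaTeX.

G(s) = - \frac{5 s^{2} \cos{\left(3 s \right)}}{6} + \frac{5 s \sin{\left(3 s \right)}}{9} - s \cos{\left(3 s \right)} + \frac{\sin{\left(3 s \right)}}{3} - \frac{13 \cos{\left(3 s \right)}}{27} + 2

For G(s) to be correct, d/ds[G] must agree with the stated G'(s) identically.
A general antiderivative is - \frac{5 s^{2} \cos{\left(3 s \right)}}{6} + \frac{5 s \sin{\left(3 s \right)}}{9} - s \cos{\left(3 s \right)} + \frac{\sin{\left(3 s \right)}}{3} - \frac{13 \cos{\left(3 s \right)}}{27} + C.
The condition gives C = - \frac{49 \cos{\left(6 \right)}}{27} + \frac{7 \sin{\left(6 \right)}}{9} + 2 - (- \frac{49 \cos{\left(6 \right)}}{27} + \frac{7 \sin{\left(6 \right)}}{9}) = 2.
So G(s) = - \frac{5 s^{2} \cos{\left(3 s \right)}}{6} + \frac{5 s \sin{\left(3 s \right)}}{9} - s \cos{\left(3 s \right)} + \frac{\sin{\left(3 s \right)}}{3} - \frac{13 \cos{\left(3 s \right)}}{27} + 2.
Check: d/ds[- \frac{5 s^{2} \cos{\left(3 s \right)}}{6} + \frac{5 s \sin{\left(3 s \right)}}{9} - s \cos{\left(3 s \right)} + \frac{\sin{\left(3 s \right)}}{3} - \frac{13 \cos{\left(3 s \right)}}{27} + 2] = \frac{5 s^{2} \sin{\left(3 s \right)}}{2} + 3 s \sin{\left(3 s \right)} + 2 \sin{\left(3 s \right)}, which equals G'(s).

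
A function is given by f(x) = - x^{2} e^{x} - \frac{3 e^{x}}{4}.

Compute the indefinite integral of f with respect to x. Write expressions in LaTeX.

F(x) = - x^{2} e^{x} + 2 x e^{x} - \frac{11 e^{x}}{4} + C

f has the shape u'v + uv' for u = - x^{2} + 2 x - \frac{11}{4} and v = e^{x} — it is the derivative of the product u*v.
Check: d/dx[- x^{2} e^{x} + 2 x e^{x} - \frac{11 e^{x}}{4}] = - x^{2} e^{x} - \frac{3 e^{x}}{4} = f(x).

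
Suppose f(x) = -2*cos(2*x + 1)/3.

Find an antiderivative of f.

Any candidate F(x) must reproduce f(x) exactly when differentiated.
Check: d/dx[-sin(2*x + 1)/3] = -2*cos(2*x + 1)/3 = f(x).

An antiderivative is F(x) = -sin(2*x + 1)/3.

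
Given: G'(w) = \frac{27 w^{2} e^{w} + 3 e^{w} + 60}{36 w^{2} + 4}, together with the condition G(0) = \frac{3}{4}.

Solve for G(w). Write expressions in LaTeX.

Recover the given G'(w) by differentiating a candidate G(w); any mismatch rules it out.
A general antiderivative is \frac{3 e^{w}}{4} + 5 \operatorname{atan}{\left(3 w \right)} + C.
The condition gives C = \frac{3}{4} - (\frac{3}{4}) = 0.
So G(w) = \frac{3 e^{w}}{4} + 5 \operatorname{atan}{\left(3 w \right)}.
Check: d/dw[\frac{3 e^{w}}{4} + 5 \operatorname{atan}{\left(3 w \right)}] = \frac{27 w^{2} e^{w} + 3 e^{w} + 60}{36 w^{2} + 4} = G'(w).

G(w) = \frac{3 e^{w}}{4} + 5 \operatorname{atan}{\left(3 w \right)}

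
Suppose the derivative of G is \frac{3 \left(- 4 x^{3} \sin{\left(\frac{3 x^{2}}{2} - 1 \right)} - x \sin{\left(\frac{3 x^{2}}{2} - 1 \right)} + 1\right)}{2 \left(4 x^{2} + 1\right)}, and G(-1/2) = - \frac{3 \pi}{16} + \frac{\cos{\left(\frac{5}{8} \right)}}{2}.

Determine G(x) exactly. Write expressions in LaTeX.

A first test for any G(x): its x-derivative must equal the given G'(x).
A general antiderivative is \frac{\cos{\left(\frac{3 x^{2}}{2} - 1 \right)}}{2} + \frac{3 \operatorname{atan}{\left(2 x \right)}}{4} + C.
The condition gives C = - \frac{3 \pi}{16} + \frac{\cos{\left(\frac{5}{8} \right)}}{2} - (- \frac{3 \pi}{16} + \frac{\cos{\left(\frac{5}{8} \right)}}{2}) = 0.
So G(x) = \frac{2 \cos{\left(\frac{3 x^{2}}{2} - 1 \right)} + 3 \operatorname{atan}{\left(2 x \right)}}{4}.
Check: d/dx[\frac{2 \cos{\left(\frac{3 x^{2}}{2} - 1 \right)} + 3 \operatorname{atan}{\left(2 x \right)}}{4}] = \frac{- 12 x^{3} \sin{\left(\frac{3 x^{2}}{2} - 1 \right)} - 3 x \sin{\left(\frac{3 x^{2}}{2} - 1 \right)} + 3}{8 x^{2} + 2}, which equals G'(x).

G(x) = \frac{2 \cos{\left(\frac{3 x^{2}}{2} - 1 \right)} + 3 \operatorname{atan}{\left(2 x \right)}}{4}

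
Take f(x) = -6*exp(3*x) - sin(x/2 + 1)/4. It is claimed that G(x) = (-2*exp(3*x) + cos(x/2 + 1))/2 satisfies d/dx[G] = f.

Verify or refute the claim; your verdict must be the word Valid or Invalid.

d/dx[G] = -3*exp(3*x) - sin(x/2 + 1)/4
d/dx[G] - f(x) = 3*exp(3*x) != 0.

Invalid: d/dx[G] - f = 3*exp(3*x), which is not 0.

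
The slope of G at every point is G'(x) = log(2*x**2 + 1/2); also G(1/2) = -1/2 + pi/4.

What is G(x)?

Differentiate the proposed G(x) back; it has to land on the given G'(x).
A general antiderivative is x*log(2*x**2 + 1/2) - 2*x + atan(2*x) + C.
The condition gives C = -1/2 + pi/4 - (-1 + pi/4) = 1/2.
So G(x) = (2*x*log(2*x**2 + 1/2) - 4*x + 2*atan(2*x) + 1)/2.
Check: d/dx[(2*x*log(2*x**2 + 1/2) - 4*x + 2*atan(2*x) + 1)/2] = log(2*x**2 + 1/2) = G'(x).

G(x) = (2*x*log(2*x**2 + 1/2) - 4*x + 2*atan(2*x) + 1)/2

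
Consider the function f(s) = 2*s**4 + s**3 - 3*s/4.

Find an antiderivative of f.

The integrand splits into summands that can be handled one at a time.
Check: d/ds[2*s**5/5 + s**4/4 - 3*s**2/8] = 2*s**4 + s**3 - 3*s/4 = f(s).

An antiderivative is F(s) = 2*s**5/5 + s**4/4 - 3*s**2/8.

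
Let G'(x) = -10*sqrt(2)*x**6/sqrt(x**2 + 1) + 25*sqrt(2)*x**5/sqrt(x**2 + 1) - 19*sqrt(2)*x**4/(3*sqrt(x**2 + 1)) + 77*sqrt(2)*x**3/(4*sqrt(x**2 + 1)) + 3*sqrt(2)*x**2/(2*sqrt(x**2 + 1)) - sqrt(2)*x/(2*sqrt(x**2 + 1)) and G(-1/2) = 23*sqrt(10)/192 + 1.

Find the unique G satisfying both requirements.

G'(x) has the shape u'v + uv' for u = sqrt(2*x**2 + 2) and v = -5*x**5/3 + 5*x**4 + x**3/2 - x**2/4 — it is the derivative of the product u*v.
A general antiderivative is sqrt(2*x**2 + 2)*(-5*x**5/3 + 5*x**4 + x**3/2 - x**2/4) + C.
The condition gives C = 23*sqrt(10)/192 + 1 - (23*sqrt(10)/192) = 1.
So G(x) = sqrt(2*x**2 + 2)*(-5*x**5/3 + 5*x**4 + x**3/2 - x**2/4) + 1.
Check: d/dx[sqrt(2*x**2 + 2)*(-5*x**5/3 + 5*x**4 + x**3/2 - x**2/4) + 1] = (-120*sqrt(2)*x**6 + 300*sqrt(2)*x**5 - 76*sqrt(2)*x**4 + 231*sqrt(2)*x**3 + 18*sqrt(2)*x**2 - 6*sqrt(2)*x)/(12*sqrt(x**2 + 1)), which equals G'(x).

G(x) = sqrt(2*x**2 + 2)*(-5*x**5/3 + 5*x**4 + x**3/2 - x**2/4) + 1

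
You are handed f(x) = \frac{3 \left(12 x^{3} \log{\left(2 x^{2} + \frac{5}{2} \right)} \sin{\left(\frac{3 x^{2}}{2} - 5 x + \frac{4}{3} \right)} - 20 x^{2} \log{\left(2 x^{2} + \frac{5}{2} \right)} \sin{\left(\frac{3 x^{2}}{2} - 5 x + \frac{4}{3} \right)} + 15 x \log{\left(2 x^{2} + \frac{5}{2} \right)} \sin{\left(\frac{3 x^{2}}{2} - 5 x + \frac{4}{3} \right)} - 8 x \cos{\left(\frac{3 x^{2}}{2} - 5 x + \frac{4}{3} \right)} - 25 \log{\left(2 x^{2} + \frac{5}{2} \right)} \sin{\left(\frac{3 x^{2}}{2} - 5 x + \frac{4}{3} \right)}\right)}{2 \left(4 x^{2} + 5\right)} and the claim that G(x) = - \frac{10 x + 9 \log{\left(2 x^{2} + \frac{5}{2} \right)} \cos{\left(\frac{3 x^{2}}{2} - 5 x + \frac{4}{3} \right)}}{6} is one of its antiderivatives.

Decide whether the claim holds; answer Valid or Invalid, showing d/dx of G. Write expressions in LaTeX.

Invalid: d/dx[G] - f = - \frac{5}{3}, which is not 0.

d/dx[G] = \frac{108 x^{3} \log{\left(2 x^{2} + \frac{5}{2} \right)} \sin{\left(\frac{3 x^{2}}{2} - 5 x + \frac{4}{3} \right)} - 180 x^{2} \log{\left(2 x^{2} + \frac{5}{2} \right)} \sin{\left(\frac{3 x^{2}}{2} - 5 x + \frac{4}{3} \right)} - 40 x^{2} + 135 x \log{\left(2 x^{2} + \frac{5}{2} \right)} \sin{\left(\frac{3 x^{2}}{2} - 5 x + \frac{4}{3} \right)} - 72 x \cos{\left(\frac{3 x^{2}}{2} - 5 x + \frac{4}{3} \right)} - 225 \log{\left(2 x^{2} + \frac{5}{2} \right)} \sin{\left(\frac{3 x^{2}}{2} - 5 x + \frac{4}{3} \right)} - 50}{24 x^{2} + 30}
d/dx[G] - f(x) = - \frac{5}{3} != 0.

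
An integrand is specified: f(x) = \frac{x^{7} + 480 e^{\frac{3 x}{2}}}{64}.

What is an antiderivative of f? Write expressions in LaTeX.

Check any antiderivative F(x) by computing F'(x) and comparing it with f(x).
Check: d/dx[\frac{x^{8} + 2560 e^{\frac{3 x}{2}}}{512}] = \frac{x^{7}}{64} + \frac{15 e^{\frac{3 x}{2}}}{2}, which equals f(x).

An antiderivative is F(x) = \frac{x^{8} + 2560 e^{\frac{3 x}{2}}}{512}.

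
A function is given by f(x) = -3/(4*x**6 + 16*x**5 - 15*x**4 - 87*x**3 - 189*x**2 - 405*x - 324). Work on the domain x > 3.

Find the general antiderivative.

The denominator factors as (x - 3)*(x + 4)*(2*x + 3)**2*(x**2 + 3); partial fractions split f into directly integrable pieces: -(61*x + 3)/(11172*(x**2 + 3)) + 992/(99225*(2*x + 3)) + 16/(315*(2*x + 3)**2) + 3/(3325*(x + 4)) - 1/(2268*(x - 3)).
Check: d/dx[(-13300*x*log(x - 3) + 150784*x*log(x + 3/2) + 27216*x*log(x + 4) - 82350*x*log(x**2 + 3) - 2700*sqrt(3)*x*atan(sqrt(3)*x/3) - 19950*log(x - 3) + 226176*log(x + 3/2) + 40824*log(x + 4) - 123525*log(x**2 + 3) - 4050*sqrt(3)*atan(sqrt(3)*x/3) - 383040)/(30164400*x + 45246600)] = -3/(4*x**6 + 16*x**5 - 15*x**4 - 87*x**3 - 189*x**2 - 405*x - 324) = f(x).

F(x) = (-13300*x*log(x - 3) + 150784*x*log(x + 3/2) + 27216*x*log(x + 4) - 82350*x*log(x**2 + 3) - 2700*sqrt(3)*x*atan(sqrt(3)*x/3) - 19950*log(x - 3) + 226176*log(x + 3/2) + 40824*log(x + 4) - 123525*log(x**2 + 3) - 4050*sqrt(3)*atan(sqrt(3)*x/3) - 383040)/(30164400*x + 45246600) + C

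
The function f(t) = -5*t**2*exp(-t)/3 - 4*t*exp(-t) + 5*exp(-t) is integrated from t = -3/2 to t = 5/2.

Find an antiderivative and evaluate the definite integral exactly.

Recognize the product-rule pattern: f = u'v + uv' with u = 5*t**2/3 + 22*t/3 + 7/3, v = exp(-t), so integration by parts undoes it.
F(t) = (5*t**2 + 22*t + 7)*exp(-t)/3 is an antiderivative of f.
Check: d/dt[(5*t**2 + 22*t + 7)*exp(-t)/3] = (-5*t**2 - 12*t + 15)*exp(-t)/3, which equals f(t).
F(5/2) = 373*exp(-5/2)/12; F(-3/2) = -59*exp(3/2)/12.
Integral = F(5/2) - F(-3/2) = 373*exp(-5/2)/12 + 59*exp(3/2)/12.

Antiderivative: F(t) = (5*t**2 + 22*t + 7)*exp(-t)/3; value = 373*exp(-5/2)/12 + 59*exp(3/2)/12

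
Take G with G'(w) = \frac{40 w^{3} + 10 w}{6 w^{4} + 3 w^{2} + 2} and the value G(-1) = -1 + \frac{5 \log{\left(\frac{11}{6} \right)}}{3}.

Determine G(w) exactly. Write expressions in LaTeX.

G(w) = \frac{5 \log{\left(w^{4} + \frac{w^{2}}{2} + \frac{1}{3} \right)} - 3}{3}

The substitution u = w^{4} + \frac{w^{2}}{2} + \frac{1}{3} works: G'(w) is exactly (dG/du)*(du/dw) for that inner function.
A general antiderivative is \frac{5 \log{\left(w^{4} + \frac{w^{2}}{2} + \frac{1}{3} \right)}}{3} + C.
The condition gives C = -1 + \frac{5 \log{\left(\frac{11}{6} \right)}}{3} - (\frac{5 \log{\left(\frac{11}{6} \right)}}{3}) = -1.
So G(w) = \frac{5 \log{\left(w^{4} + \frac{w^{2}}{2} + \frac{1}{3} \right)} - 3}{3}.
Check: d/dw[\frac{5 \log{\left(w^{4} + \frac{w^{2}}{2} + \frac{1}{3} \right)} - 3}{3}] = \frac{40 w^{3} + 10 w}{6 w^{4} + 3 w^{2} + 2} = G'(w).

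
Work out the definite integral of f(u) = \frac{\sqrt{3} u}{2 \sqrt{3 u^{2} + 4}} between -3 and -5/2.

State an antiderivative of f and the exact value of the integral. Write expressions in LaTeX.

f matches the chain-rule pattern g'(h)*h' with inner function h(u) = u^{2} + \frac{4}{3}; substituting w = h(u) collapses the integral.
F(u) = \frac{\sqrt{3} \sqrt{3 u^{2} + 4}}{6} is an antiderivative of f.
Check: d/du[\frac{\sqrt{3} \sqrt{3 u^{2} + 4}}{6}] = \frac{\sqrt{3} u}{2 \sqrt{3 u^{2} + 4}} = f(u).
F(-5/2) = \frac{\sqrt{273}}{12}; F(-3) = \frac{\sqrt{93}}{6}.
Integral = F(-5/2) - F(-3) = - \frac{\sqrt{93}}{6} + \frac{\sqrt{273}}{12}.

Antiderivative: F(u) = \frac{\sqrt{3} \sqrt{3 u^{2} + 4}}{6}; value = - \frac{\sqrt{93}}{6} + \frac{\sqrt{273}}{12}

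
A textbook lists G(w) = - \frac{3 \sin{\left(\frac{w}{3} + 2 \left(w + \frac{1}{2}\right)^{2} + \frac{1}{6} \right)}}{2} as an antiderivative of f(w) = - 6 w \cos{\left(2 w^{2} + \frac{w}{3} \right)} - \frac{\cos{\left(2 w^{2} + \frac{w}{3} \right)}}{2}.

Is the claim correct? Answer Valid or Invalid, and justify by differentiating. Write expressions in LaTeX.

Invalid: d/dw[G] - f = 6 w \cos{\left(2 w^{2} + \frac{w}{3} \right)} - 6 w \cos{\left(2 w^{2} + \frac{7 w}{3} + \frac{2}{3} \right)} + \frac{\cos{\left(2 w^{2} + \frac{w}{3} \right)}}{2} - \frac{7 \cos{\left(2 w^{2} + \frac{7 w}{3} + \frac{2}{3} \right)}}{2}, which is not 0.

d/dw[G] = - 6 w \cos{\left(2 w^{2} + \frac{7 w}{3} + \frac{2}{3} \right)} - \frac{7 \cos{\left(2 w^{2} + \frac{7 w}{3} + \frac{2}{3} \right)}}{2}
d/dw[G] - f(w) = 6 w \cos{\left(2 w^{2} + \frac{w}{3} \right)} - 6 w \cos{\left(2 w^{2} + \frac{7 w}{3} + \frac{2}{3} \right)} + \frac{\cos{\left(2 w^{2} + \frac{w}{3} \right)}}{2} - \frac{7 \cos{\left(2 w^{2} + \frac{7 w}{3} + \frac{2}{3} \right)}}{2} != 0.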